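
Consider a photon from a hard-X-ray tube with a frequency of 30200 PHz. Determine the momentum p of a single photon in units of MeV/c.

Use h = 6.62607015e-34 J·s, c = 2.99792458e8 m/s, 1 eV = 1.602176634e-19 J.
First convert: f = 30200 PHz = 3.02e19 Hz.
The photon relation is p = hf/c, giving p = 6.675e-23 kg·m/s.
Converting to MeV/c: p = 0.1249 MeV/c ≈ 0.125 MeV/c.

0.125 MeV/c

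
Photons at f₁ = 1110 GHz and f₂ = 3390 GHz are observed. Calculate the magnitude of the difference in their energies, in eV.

Using E = hf: E₁ = 7.355e-22 J, E₂ = 2.246e-21 J.
|ΔE| = |7.355e-22 − 2.246e-21| = 1.51e-21 J = 9.43e-3 eV.

9.43e-3 eV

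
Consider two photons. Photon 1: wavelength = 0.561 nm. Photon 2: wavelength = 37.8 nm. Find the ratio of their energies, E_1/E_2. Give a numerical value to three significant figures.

67.4

E_1 = 3.541e-16 J (from wavelength = 0.561 nm, via E = hc/λ).
E_2 = 5.255e-18 J (from wavelength = 37.8 nm, via E = hc/λ).
Ratio = 3.541e-16 / 5.255e-18 = 67.4.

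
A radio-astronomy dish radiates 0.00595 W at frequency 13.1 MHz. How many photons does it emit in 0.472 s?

Total energy: E_total = P·t = 0.00595 × 0.472 = 0.002808 J.
Per-photon energy: E = 8.680 × 10^-27 J.
N = E_total / E_photon = 3.24 × 10^23.

3.24 × 10^23 photons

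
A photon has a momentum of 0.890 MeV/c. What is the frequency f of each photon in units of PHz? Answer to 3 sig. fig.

(h = 6.62607015e-34 J·s, c = 2.99792458e8 m/s, 1 eV = 1.602176634e-19 J.)
Convert to SI: p = 0.890 MeV/c = 4.7564e-22 kg·m/s.
The photon relation is f = pc/h, giving f = 2.152e20 Hz.
Converting to PHz: f = 215200 PHz ≈ 2.15e5 PHz.

2.15e5 PHz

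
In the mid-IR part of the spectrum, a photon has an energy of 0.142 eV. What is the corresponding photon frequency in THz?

34.3 THz

Convert to SI: E = 0.142 eV = 2.2751 × 10^-20 J.
Apply f = E/h: f = 3.434 × 10^13 Hz.
Converting to THz: f = 34.34 THz ≈ 34.3 THz.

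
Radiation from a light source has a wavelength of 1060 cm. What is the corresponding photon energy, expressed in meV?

1.17 × 10^-4 meV

Take h = 6.62607015 × 10^-34 J·s, c = 2.99792458 × 10^8 m/s, 1 eV = 1.602176634 × 10^-19 J.
First convert: λ = 1060 cm = 10.6 m.
Since E = hc/λ for a photon, E = 1.874 × 10^-26 J.
Converting to meV: E = 1.170 × 10^-4 meV ≈ 1.17 × 10^-4 meV.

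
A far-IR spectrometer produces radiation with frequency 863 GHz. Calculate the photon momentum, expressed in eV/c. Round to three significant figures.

3.57e-3 eV/c

First convert: f = 863 GHz = 8.63e11 Hz.
For a photon p = hf/c, so p = 1.907e-30 kg·m/s.
Converting to eV/c: p = 0.003569 eV/c ≈ 3.57e-3 eV/c.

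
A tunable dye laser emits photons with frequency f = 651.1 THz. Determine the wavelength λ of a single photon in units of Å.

4600 Å

In SI units: f = 651.1 THz = 6.511 × 10^14 Hz.
For a photon λ = c/f, so λ = 4.604 × 10^-7 m.
Converting to Å: λ = 4604 Å ≈ 4600 Å.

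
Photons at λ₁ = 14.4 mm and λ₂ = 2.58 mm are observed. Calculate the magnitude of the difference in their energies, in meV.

0.394 meV

Using E = hc/λ: E₁ = 1.379e-23 J, E₂ = 7.699e-23 J.
|ΔE| = |1.379e-23 − 7.699e-23| = 6.32e-23 J = 0.394 meV.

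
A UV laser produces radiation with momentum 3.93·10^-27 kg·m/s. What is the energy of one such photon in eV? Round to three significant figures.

The photon relation is E = pc, giving E = 1.178·10^-18 J.
Converting to eV: E = 7.354 eV ≈ 7.35 eV.

7.35 eV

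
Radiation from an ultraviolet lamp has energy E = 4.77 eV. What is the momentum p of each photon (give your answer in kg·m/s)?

Take c = 2.99792458·10^8 m/s, 1 eV = 1.602176634·10^-19 J.
First convert: E = 4.77 eV = 7.6424·10^-19 J.
Apply p = E/c: p = 2.549·10^-27 kg·m/s.
So p ≈ 2.55·10^-27 kg·m/s.

2.55·10^-27 kg·m/s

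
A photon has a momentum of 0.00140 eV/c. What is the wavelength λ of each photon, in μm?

886 μm

In SI units: p = 0.00140 eV/c = 7.4820 × 10^-31 kg·m/s.
Apply λ = h/p: λ = 8.856 × 10^-4 m.
Converting to μm: λ = 885.6 μm ≈ 886 μm.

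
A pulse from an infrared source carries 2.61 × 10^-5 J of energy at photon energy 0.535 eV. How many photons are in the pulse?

3.04 × 10^14 photons

Per-photon energy: E = 8.572 × 10^-20 J (from energy = 0.535 eV).
N = E_total / E_photon = 2.61 × 10^-5 J / 8.572 × 10^-20 J = 3.04 × 10^14.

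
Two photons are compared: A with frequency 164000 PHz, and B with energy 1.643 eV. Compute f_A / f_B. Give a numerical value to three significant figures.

4.13 × 10^5

f_A = 1.640 × 10^20 Hz (from frequency = 164000 PHz, via f given directly).
f_B = 3.973 × 10^14 Hz (from energy = 1.643 eV, via f = E/h).
Ratio = 1.640 × 10^20 / 3.973 × 10^14 = 4.13 × 10^5.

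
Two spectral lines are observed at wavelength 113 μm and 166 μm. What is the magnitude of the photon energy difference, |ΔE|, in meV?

Using E = hc/λ: E₁ = 1.758 × 10^-21 J, E₂ = 1.197 × 10^-21 J.
|ΔE| = |1.758 × 10^-21 − 1.197 × 10^-21| = 5.61 × 10^-22 J = 3.50 meV.

3.50 meV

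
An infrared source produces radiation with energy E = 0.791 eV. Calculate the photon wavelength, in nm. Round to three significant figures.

Take h = 6.62607015·10^-34 J·s, c = 2.99792458·10^8 m/s, 1 eV = 1.602176634·10^-19 J.
Convert to SI: E = 0.791 eV = 1.2673·10^-19 J.
Since λ = hc/E for a photon, λ = 1.567·10^-6 m.
Converting to nm: λ = 1567 nm ≈ 1570 nm.

1570 nm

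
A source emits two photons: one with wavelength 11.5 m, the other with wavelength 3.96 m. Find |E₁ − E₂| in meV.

Using E = hc/λ: E₁ = 1.727 × 10^-26 J, E₂ = 5.016 × 10^-26 J.
|ΔE| = |1.727 × 10^-26 − 5.016 × 10^-26| = 3.29 × 10^-26 J = 2.05 × 10^-4 meV.

2.05 × 10^-4 meV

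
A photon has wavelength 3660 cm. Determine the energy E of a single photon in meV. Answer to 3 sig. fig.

3.39e-5 meV

(h = 6.62607015e-34 J·s, c = 2.99792458e8 m/s, 1 eV = 1.602176634e-19 J.)
Convert to SI: λ = 3660 cm = 36.6 m.
Apply E = hc/λ: E = 5.427e-27 J.
Converting to meV: E = 3.388e-5 meV ≈ 3.39e-5 meV.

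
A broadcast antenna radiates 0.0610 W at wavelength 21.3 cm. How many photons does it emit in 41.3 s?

Total energy: E_total = P·t = 0.0610 × 41.3 = 2.519 J.
Per-photon energy: E = 9.326 × 10^-25 J.
N = E_total / E_photon = 2.70 × 10^24.

2.70 × 10^24 photons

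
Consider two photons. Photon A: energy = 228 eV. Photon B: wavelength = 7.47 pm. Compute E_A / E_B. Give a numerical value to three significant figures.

E_A = 3.653·10^-17 J (from energy = 228 eV, via E given directly).
E_B = 2.659·10^-14 J (from wavelength = 7.47 pm, via E = hc/λ).
Ratio = 3.653·10^-17 / 2.659·10^-14 = 1.37·10^-3.

1.37·10^-3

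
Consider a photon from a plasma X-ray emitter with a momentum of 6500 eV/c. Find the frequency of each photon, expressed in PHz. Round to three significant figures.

In SI units: p = 6500 eV/c = 3.4738·10^-24 kg·m/s.
For a photon f = pc/h, so f = 1.572·10^18 Hz.
Converting to PHz: f = 1572 PHz ≈ 1570 PHz.

1570 PHz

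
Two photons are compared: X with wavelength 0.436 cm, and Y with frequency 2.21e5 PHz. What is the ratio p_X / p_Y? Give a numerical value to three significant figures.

p_X = 1.520e-31 kg·m/s (from wavelength = 0.436 cm, via p = h/λ).
p_Y = 4.885e-22 kg·m/s (from frequency = 2.21e5 PHz, via p = hf/c).
Ratio = 1.520e-31 / 4.885e-22 = 3.11e-10.

3.11e-10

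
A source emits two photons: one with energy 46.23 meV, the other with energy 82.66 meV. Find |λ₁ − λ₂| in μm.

Using λ = hc/E: λ₁ = 2.6819e-5 m, λ₂ = 1.4999e-5 m.
|Δλ| = |2.6819e-5 − 1.4999e-5| = 1.18e-5 m = 11.8 μm.

11.8 μm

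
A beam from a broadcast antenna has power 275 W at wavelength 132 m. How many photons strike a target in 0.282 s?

Total energy: E_total = P·t = 275 × 0.282 = 77.55 J.
Per-photon energy: E = 1.505e-27 J.
N = E_total / E_photon = 5.15e28.

5.15e28 photons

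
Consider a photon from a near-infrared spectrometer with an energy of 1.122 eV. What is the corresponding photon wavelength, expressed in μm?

1.11 μm

First convert: E = 1.122 eV = 1.7976 × 10^-19 J.
The photon relation is λ = hc/E, giving λ = 1.105 × 10^-6 m.
Converting to μm: λ = 1.105 μm ≈ 1.11 μm.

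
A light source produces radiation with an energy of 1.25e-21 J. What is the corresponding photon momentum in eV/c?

(c = 2.99792458e8 m/s, 1 eV = 1.602176634e-19 J.)
For a photon p = E/c, so p = 4.170e-30 kg·m/s.
Converting to eV/c: p = 0.007802 eV/c ≈ 7.80e-3 eV/c.

7.80e-3 eV/c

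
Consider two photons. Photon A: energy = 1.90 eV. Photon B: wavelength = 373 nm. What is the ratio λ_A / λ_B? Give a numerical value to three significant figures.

1.75

λ_A = 6.525e-7 m (from energy = 1.90 eV, via λ = hc/E).
λ_B = 3.730e-7 m (from wavelength = 373 nm, via λ given directly).
Ratio = 6.525e-7 / 3.730e-7 = 1.75.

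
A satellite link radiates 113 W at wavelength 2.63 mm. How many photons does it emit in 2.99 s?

4.47 × 10^24 photons

Total energy: E_total = P·t = 113 × 2.99 = 337.9 J.
Per-photon energy: E = 7.553 × 10^-23 J.
N = E_total / E_photon = 4.47 × 10^24.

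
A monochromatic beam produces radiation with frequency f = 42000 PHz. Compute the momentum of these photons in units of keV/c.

Take h = 6.62607015·10^-34 J·s, c = 2.99792458·10^8 m/s, 1 eV = 1.602176634·10^-19 J.
First convert: f = 42000 PHz = 4.20·10^19 Hz.
Apply p = hf/c: p = 9.283·10^-23 kg·m/s.
Converting to keV/c: p = 173.7 keV/c ≈ 174 keV/c.

174 keV/c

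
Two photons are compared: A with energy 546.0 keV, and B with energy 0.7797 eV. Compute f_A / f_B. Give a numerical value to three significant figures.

f_A = 1.320·10^20 Hz (from energy = 546.0 keV, via f = E/h).
f_B = 1.885·10^14 Hz (from energy = 0.7797 eV, via f = E/h).
Ratio = 1.320·10^20 / 1.885·10^14 = 7.00·10^5.

7.00·10^5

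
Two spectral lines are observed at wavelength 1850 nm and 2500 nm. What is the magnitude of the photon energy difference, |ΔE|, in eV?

0.174 eV

Using E = hc/λ: E₁ = 1.074 × 10^-19 J, E₂ = 7.946 × 10^-20 J.
|ΔE| = |1.074 × 10^-19 − 7.946 × 10^-20| = 2.79 × 10^-20 J = 0.174 eV.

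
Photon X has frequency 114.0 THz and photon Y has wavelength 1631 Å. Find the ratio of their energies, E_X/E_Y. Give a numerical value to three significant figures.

E_X = 7.554e-20 J (from frequency = 114.0 THz, via E = hf).
E_Y = 1.218e-18 J (from wavelength = 1631 Å, via E = hc/λ).
Ratio = 7.554e-20 / 1.218e-18 = 0.0620.

0.0620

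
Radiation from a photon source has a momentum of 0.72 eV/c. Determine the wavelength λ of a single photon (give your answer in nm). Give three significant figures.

1720 nm

Convert to SI: p = 0.72 eV/c = 3.8479e-28 kg·m/s.
For a photon λ = h/p, so λ = 1.722e-6 m.
Converting to nm: λ = 1722 nm ≈ 1720 nm.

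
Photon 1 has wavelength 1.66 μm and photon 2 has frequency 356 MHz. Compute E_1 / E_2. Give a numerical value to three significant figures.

E_1 = 1.197·10^-19 J (from wavelength = 1.66 μm, via E = hc/λ).
E_2 = 2.359·10^-25 J (from frequency = 356 MHz, via E = hf).
Ratio = 1.197·10^-19 / 2.359·10^-25 = 5.07·10^5.

5.07·10^5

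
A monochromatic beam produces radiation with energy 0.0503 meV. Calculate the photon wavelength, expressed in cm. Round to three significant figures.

First convert: E = 0.0503 meV = 8.0589·10^-24 J.
For a photon λ = hc/E, so λ = 0.02465 m.
Converting to cm: λ = 2.465 cm ≈ 2.46 cm.

2.46 cm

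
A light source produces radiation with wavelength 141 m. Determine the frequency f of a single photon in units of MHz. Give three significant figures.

Use c = 2.99792458e8 m/s.
Since f = c/λ for a photon, f = 2.126e6 Hz.
Converting to MHz: f = 2.126 MHz ≈ 2.13 MHz.

2.13 MHz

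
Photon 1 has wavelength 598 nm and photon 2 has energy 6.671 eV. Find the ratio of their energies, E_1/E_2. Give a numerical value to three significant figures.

0.311

E_1 = 3.322 × 10^-19 J (from wavelength = 598 nm, via E = hc/λ).
E_2 = 1.069 × 10^-18 J (from energy = 6.671 eV, via E given directly).
Ratio = 3.322 × 10^-19 / 1.069 × 10^-18 = 0.311.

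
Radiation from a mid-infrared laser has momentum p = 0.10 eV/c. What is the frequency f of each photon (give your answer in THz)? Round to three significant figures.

Convert to SI: p = 0.10 eV/c = 5.3443e-29 kg·m/s.
Apply f = pc/h: f = 2.418e13 Hz.
Converting to THz: f = 24.18 THz ≈ 24.2 THz.

24.2 THz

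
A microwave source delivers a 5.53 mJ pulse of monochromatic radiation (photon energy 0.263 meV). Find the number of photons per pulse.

Per-photon energy: E = 4.214 × 10^-23 J (from energy = 0.263 meV).
N = E_total / E_photon = 0.00553 J / 4.214 × 10^-23 J = 1.31 × 10^20.

1.31 × 10^20 photons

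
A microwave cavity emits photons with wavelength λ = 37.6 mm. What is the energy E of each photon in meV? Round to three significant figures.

In SI units: λ = 37.6 mm = 0.0376 m.
For a photon E = hc/λ, so E = 5.283e-24 J.
Converting to meV: E = 0.03297 meV ≈ 0.0330 meV.

0.0330 meV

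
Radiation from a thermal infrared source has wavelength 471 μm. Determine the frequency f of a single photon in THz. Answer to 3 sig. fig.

0.637 THz

Use c = 2.99792458 × 10^8 m/s.
First convert: λ = 471 μm = 4.71 × 10^-4 m.
Since f = c/λ for a photon, f = 6.365 × 10^11 Hz.
Converting to THz: f = 0.6365 THz ≈ 0.637 THz.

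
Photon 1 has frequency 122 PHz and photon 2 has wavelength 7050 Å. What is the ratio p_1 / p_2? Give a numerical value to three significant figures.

p_1 = 2.696e-25 kg·m/s (from frequency = 122 PHz, via p = hf/c).
p_2 = 9.399e-28 kg·m/s (from wavelength = 7050 Å, via p = h/λ).
Ratio = 2.696e-25 / 9.399e-28 = 287.

287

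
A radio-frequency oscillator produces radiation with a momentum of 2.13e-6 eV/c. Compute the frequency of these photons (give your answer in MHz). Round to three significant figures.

First convert: p = 2.13e-6 eV/c = 1.1383e-33 kg·m/s.
The photon relation is f = pc/h, giving f = 5.150e8 Hz.
Converting to MHz: f = 515.0 MHz ≈ 515 MHz.

515 MHz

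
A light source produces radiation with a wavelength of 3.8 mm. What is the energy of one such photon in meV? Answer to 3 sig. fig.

0.326 meV

First convert: λ = 3.8 mm = 0.0038 m.
Since E = hc/λ for a photon, E = 5.227 × 10^-23 J.
Converting to meV: E = 0.3263 meV ≈ 0.326 meV.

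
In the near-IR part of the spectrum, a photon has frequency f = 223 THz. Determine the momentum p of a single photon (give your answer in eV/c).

First convert: f = 223 THz = 2.23 × 10^14 Hz.
The photon relation is p = hf/c, giving p = 4.929 × 10^-28 kg·m/s.
Converting to eV/c: p = 0.9223 eV/c ≈ 0.922 eV/c.

0.922 eV/c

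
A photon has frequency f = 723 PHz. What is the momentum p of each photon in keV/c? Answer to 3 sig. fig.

Use h = 6.62607015 × 10^-34 J·s, c = 2.99792458 × 10^8 m/s, 1 eV = 1.602176634 × 10^-19 J.
In SI units: f = 723 PHz = 7.23 × 10^17 Hz.
The photon relation is p = hf/c, giving p = 1.598 × 10^-24 kg·m/s.
Converting to keV/c: p = 2.990 keV/c ≈ 2.99 keV/c.

2.99 keV/c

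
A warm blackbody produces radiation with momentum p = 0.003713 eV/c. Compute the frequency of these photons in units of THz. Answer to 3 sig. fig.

First convert: p = 0.003713 eV/c = 1.9843 × 10^-30 kg·m/s.
Apply f = pc/h: f = 8.978 × 10^11 Hz.
Converting to THz: f = 0.8978 THz ≈ 0.898 THz.

0.898 THz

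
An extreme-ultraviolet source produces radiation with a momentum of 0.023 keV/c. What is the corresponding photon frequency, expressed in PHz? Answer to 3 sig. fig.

5.56 PHz

(h = 6.62607015·10^-34 J·s, c = 2.99792458·10^8 m/s, 1 eV = 1.602176634·10^-19 J.)
First convert: p = 0.023 keV/c = 1.2292·10^-26 kg·m/s.
The photon relation is f = pc/h, giving f = 5.561·10^15 Hz.
Converting to PHz: f = 5.561 PHz ≈ 5.56 PHz.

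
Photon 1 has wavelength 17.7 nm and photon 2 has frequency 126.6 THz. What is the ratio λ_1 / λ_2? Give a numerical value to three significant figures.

λ_1 = 1.770 × 10^-8 m (from wavelength = 17.7 nm, via λ given directly).
λ_2 = 2.368 × 10^-6 m (from frequency = 126.6 THz, via λ = c/f).
Ratio = 1.770 × 10^-8 / 2.368 × 10^-6 = 7.47 × 10^-3.

7.47 × 10^-3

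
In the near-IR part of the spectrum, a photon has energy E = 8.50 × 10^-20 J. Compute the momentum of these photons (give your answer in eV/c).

The photon relation is p = E/c, giving p = 2.835 × 10^-28 kg·m/s.
Converting to eV/c: p = 0.5305 eV/c ≈ 0.531 eV/c.

0.531 eV/c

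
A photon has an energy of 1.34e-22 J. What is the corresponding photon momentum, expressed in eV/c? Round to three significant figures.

Use c = 2.99792458e8 m/s, 1 eV = 1.602176634e-19 J.
Since p = E/c for a photon, p = 4.470e-31 kg·m/s.
Converting to eV/c: p = 8.364e-4 eV/c ≈ 8.36e-4 eV/c.

8.36e-4 eV/c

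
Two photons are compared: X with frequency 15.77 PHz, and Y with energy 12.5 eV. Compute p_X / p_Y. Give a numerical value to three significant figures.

5.22

p_X = 3.486 × 10^-26 kg·m/s (from frequency = 15.77 PHz, via p = hf/c).
p_Y = 6.680 × 10^-27 kg·m/s (from energy = 12.5 eV, via p = E/c).
Ratio = 3.486 × 10^-26 / 6.680 × 10^-27 = 5.22.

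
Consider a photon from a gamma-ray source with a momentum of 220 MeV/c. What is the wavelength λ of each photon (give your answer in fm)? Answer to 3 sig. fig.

Take h = 6.62607015 × 10^-34 J·s, c = 2.99792458 × 10^8 m/s, 1 eV = 1.602176634 × 10^-19 J.
Convert to SI: p = 220 MeV/c = 1.1757 × 10^-19 kg·m/s.
Apply λ = h/p: λ = 5.636 × 10^-15 m.
Converting to fm: λ = 5.636 fm ≈ 5.64 fm.

5.64 fm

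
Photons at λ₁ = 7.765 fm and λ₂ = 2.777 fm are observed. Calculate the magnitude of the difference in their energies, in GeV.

Using E = hc/λ: E₁ = 2.5582 × 10^-11 J, E₂ = 7.1532 × 10^-11 J.
|ΔE| = |2.5582 × 10^-11 − 7.1532 × 10^-11| = 4.60 × 10^-11 J = 0.287 GeV.

0.287 GeV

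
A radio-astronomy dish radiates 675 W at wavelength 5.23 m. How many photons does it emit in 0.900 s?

1.60·10^28 photons

Total energy: E_total = P·t = 675 × 0.900 = 607.5 J.
Per-photon energy: E = 3.798·10^-26 J.
N = E_total / E_photon = 1.60·10^28.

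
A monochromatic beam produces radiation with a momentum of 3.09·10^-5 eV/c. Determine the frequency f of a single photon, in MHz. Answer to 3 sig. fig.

Take h = 6.62607015·10^-34 J·s, c = 2.99792458·10^8 m/s, 1 eV = 1.602176634·10^-19 J.
First convert: p = 3.09·10^-5 eV/c = 1.6514·10^-32 kg·m/s.
Since f = pc/h for a photon, f = 7.472·10^9 Hz.
Converting to MHz: f = 7472 MHz ≈ 7470 MHz.

7470 MHz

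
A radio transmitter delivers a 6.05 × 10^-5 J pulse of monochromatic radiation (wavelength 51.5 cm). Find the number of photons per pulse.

Per-photon energy: E = 3.857 × 10^-25 J (from wavelength = 51.5 cm).
N = E_total / E_photon = 6.05 × 10^-5 J / 3.857 × 10^-25 J = 1.57 × 10^20.

1.57 × 10^20 photons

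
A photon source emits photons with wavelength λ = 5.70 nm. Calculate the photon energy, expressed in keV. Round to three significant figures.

0.218 keV

First convert: λ = 5.70 nm = 5.70e-9 m.
Apply E = hc/λ: E = 3.485e-17 J.
Converting to keV: E = 0.2175 keV ≈ 0.218 keV.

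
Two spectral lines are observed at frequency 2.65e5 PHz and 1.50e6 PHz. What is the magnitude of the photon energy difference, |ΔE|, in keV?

Using E = hf: E₁ = 1.756e-13 J, E₂ = 9.939e-13 J.
|ΔE| = |1.756e-13 − 9.939e-13| = 8.18e-13 J = 5110 keV.

5110 keV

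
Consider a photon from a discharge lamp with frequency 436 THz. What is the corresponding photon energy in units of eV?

(h = 6.62607015e-34 J·s, 1 eV = 1.602176634e-19 J.)
Convert to SI: f = 436 THz = 4.36e14 Hz.
Apply E = hf: E = 2.889e-19 J.
Converting to eV: E = 1.803 eV ≈ 1.80 eV.

1.80 eV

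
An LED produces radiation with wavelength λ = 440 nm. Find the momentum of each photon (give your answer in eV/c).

Take h = 6.62607015e-34 J·s, c = 2.99792458e8 m/s, 1 eV = 1.602176634e-19 J.
Convert to SI: λ = 440 nm = 4.40e-7 m.
The photon relation is p = h/λ, giving p = 1.506e-27 kg·m/s.
Converting to eV/c: p = 2.818 eV/c ≈ 2.82 eV/c.

2.82 eV/c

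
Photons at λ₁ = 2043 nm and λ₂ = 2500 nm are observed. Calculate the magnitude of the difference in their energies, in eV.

0.111 eV

Using E = hc/λ: E₁ = 9.7232 × 10^-20 J, E₂ = 7.9458 × 10^-20 J.
|ΔE| = |9.7232 × 10^-20 − 7.9458 × 10^-20| = 1.78 × 10^-20 J = 0.111 eV.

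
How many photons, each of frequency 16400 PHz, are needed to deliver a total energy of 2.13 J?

1.96e14 photons

Per-photon energy: E = 1.087e-14 J (from frequency = 16400 PHz).
N = E_total / E_photon = 2.13 J / 1.087e-14 J = 1.96e14.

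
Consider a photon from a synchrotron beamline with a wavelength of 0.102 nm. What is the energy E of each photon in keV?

In SI units: λ = 0.102 nm = 1.02·10^-10 m.
The photon relation is E = hc/λ, giving E = 1.947·10^-15 J.
Converting to keV: E = 12.16 keV ≈ 12.2 keV.

12.2 keV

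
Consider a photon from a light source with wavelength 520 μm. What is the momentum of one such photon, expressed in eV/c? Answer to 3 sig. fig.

2.38·10^-3 eV/c

Take h = 6.62607015·10^-34 J·s, c = 2.99792458·10^8 m/s, 1 eV = 1.602176634·10^-19 J.
In SI units: λ = 520 μm = 5.2·10^-4 m.
Apply p = h/λ: p = 1.274·10^-30 kg·m/s.
Converting to eV/c: p = 0.002384 eV/c ≈ 2.38·10^-3 eV/c.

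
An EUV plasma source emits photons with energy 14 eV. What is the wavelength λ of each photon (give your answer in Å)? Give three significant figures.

(h = 6.62607015e-34 J·s, c = 2.99792458e8 m/s, 1 eV = 1.602176634e-19 J.)
First convert: E = 14 eV = 2.2430e-18 J.
Apply λ = hc/E: λ = 8.856e-8 m.
Converting to Å: λ = 885.6 Å ≈ 886 Å.

886 Å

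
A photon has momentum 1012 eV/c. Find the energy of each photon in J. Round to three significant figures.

1.62 × 10^-16 J

Take c = 2.99792458 × 10^8 m/s, 1 eV = 1.602176634 × 10^-19 J.
First convert: p = 1012 eV/c = 5.4084 × 10^-25 kg·m/s.
Since E = pc for a photon, E = 1.621 × 10^-16 J.
So E ≈ 1.62 × 10^-16 J.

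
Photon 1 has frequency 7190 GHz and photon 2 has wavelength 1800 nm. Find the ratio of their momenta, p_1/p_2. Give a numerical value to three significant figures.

p_1 = 1.589 × 10^-29 kg·m/s (from frequency = 7190 GHz, via p = hf/c).
p_2 = 3.681 × 10^-28 kg·m/s (from wavelength = 1800 nm, via p = h/λ).
Ratio = 1.589 × 10^-29 / 3.681 × 10^-28 = 0.0432.

0.0432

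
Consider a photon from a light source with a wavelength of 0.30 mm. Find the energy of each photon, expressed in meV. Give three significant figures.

First convert: λ = 0.30 mm = 3.0e-4 m.
Since E = hc/λ for a photon, E = 6.621e-22 J.
Converting to meV: E = 4.133 meV ≈ 4.13 meV.

4.13 meV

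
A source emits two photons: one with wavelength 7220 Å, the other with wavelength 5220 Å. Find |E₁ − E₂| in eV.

Using E = hc/λ: E₁ = 2.751·10^-19 J, E₂ = 3.805·10^-19 J.
|ΔE| = |2.751·10^-19 − 3.805·10^-19| = 1.05·10^-19 J = 0.658 eV.

0.658 eV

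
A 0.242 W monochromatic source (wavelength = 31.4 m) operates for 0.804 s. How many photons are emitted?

Total energy: E_total = P·t = 0.242 × 0.804 = 0.1946 J.
Per-photon energy: E = 6.326e-27 J.
N = E_total / E_photon = 3.08e25.

3.08e25 photons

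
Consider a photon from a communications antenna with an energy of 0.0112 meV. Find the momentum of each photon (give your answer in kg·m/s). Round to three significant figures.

Take c = 2.99792458·10^8 m/s, 1 eV = 1.602176634·10^-19 J.
First convert: E = 0.0112 meV = 1.7944·10^-24 J.
Apply p = E/c: p = 5.986·10^-33 kg·m/s.
So p ≈ 5.99·10^-33 kg·m/s.

5.99·10^-33 kg·m/s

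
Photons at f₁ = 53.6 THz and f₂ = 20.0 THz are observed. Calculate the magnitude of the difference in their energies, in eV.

0.139 eV

Using E = hf: E₁ = 3.552e-20 J, E₂ = 1.325e-20 J.
|ΔE| = |3.552e-20 − 1.325e-20| = 2.23e-20 J = 0.139 eV.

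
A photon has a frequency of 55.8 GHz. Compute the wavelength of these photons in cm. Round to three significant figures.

0.537 cm

(c = 2.99792458 × 10^8 m/s.)
Convert to SI: f = 55.8 GHz = 5.58 × 10^10 Hz.
For a photon λ = c/f, so λ = 0.005373 m.
Converting to cm: λ = 0.5373 cm ≈ 0.537 cm.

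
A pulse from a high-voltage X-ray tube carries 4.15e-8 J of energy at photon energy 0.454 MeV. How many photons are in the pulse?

5.71e5 photons

Per-photon energy: E = 7.274e-14 J (from energy = 0.454 MeV).
N = E_total / E_photon = 4.15e-8 J / 7.274e-14 J = 5.71e5.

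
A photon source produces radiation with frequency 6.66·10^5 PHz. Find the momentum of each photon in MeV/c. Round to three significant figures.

2.75 MeV/c

Take h = 6.62607015·10^-34 J·s, c = 2.99792458·10^8 m/s, 1 eV = 1.602176634·10^-19 J.
Convert to SI: f = 6.66·10^5 PHz = 6.66·10^20 Hz.
The photon relation is p = hf/c, giving p = 1.472·10^-21 kg·m/s.
Converting to MeV/c: p = 2.754 MeV/c ≈ 2.75 MeV/c.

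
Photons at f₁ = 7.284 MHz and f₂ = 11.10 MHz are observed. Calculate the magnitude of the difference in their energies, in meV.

Using E = hf: E₁ = 4.8264·10^-27 J, E₂ = 7.3549·10^-27 J.
|ΔE| = |4.8264·10^-27 − 7.3549·10^-27| = 2.53·10^-27 J = 1.58·10^-5 meV.

1.58·10^-5 meV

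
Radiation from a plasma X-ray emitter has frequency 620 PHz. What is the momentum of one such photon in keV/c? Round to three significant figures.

Convert to SI: f = 620 PHz = 6.20 × 10^17 Hz.
The photon relation is p = hf/c, giving p = 1.370 × 10^-24 kg·m/s.
Converting to keV/c: p = 2.564 keV/c ≈ 2.56 keV/c.

2.56 keV/c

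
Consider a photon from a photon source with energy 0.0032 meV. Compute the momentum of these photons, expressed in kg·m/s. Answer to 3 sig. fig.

Take c = 2.99792458 × 10^8 m/s, 1 eV = 1.602176634 × 10^-19 J.
First convert: E = 0.0032 meV = 5.1270 × 10^-25 J.
For a photon p = E/c, so p = 1.710 × 10^-33 kg·m/s.
So p ≈ 1.71 × 10^-33 kg·m/s.

1.71 × 10^-33 kg·m/s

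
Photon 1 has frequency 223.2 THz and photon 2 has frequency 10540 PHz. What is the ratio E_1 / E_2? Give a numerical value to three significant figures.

2.12 × 10^-5

E_1 = 1.479 × 10^-19 J (from frequency = 223.2 THz, via E = hf).
E_2 = 6.984 × 10^-15 J (from frequency = 10540 PHz, via E = hf).
Ratio = 1.479 × 10^-19 / 6.984 × 10^-15 = 2.12 × 10^-5.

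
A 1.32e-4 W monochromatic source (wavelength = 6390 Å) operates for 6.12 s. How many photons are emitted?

Total energy: E_total = P·t = 1.32e-4 × 6.12 = 8.078e-4 J.
Per-photon energy: E = 3.109e-19 J.
N = E_total / E_photon = 2.60e15.

2.60e15 photons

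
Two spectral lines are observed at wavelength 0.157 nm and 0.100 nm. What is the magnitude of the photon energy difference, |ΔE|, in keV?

Using E = hc/λ: E₁ = 1.265 × 10^-15 J, E₂ = 1.986 × 10^-15 J.
|ΔE| = |1.265 × 10^-15 − 1.986 × 10^-15| = 7.21 × 10^-16 J = 4.50 keV.

4.50 keV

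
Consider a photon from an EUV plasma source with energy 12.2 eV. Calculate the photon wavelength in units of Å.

1020 Å

First convert: E = 12.2 eV = 1.9547 × 10^-18 J.
The photon relation is λ = hc/E, giving λ = 1.016 × 10^-7 m.
Converting to Å: λ = 1016 Å ≈ 1020 Å.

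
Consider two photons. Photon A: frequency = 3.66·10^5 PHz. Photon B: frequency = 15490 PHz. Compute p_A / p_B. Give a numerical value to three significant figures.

p_A = 8.089·10^-22 kg·m/s (from frequency = 3.66·10^5 PHz, via p = hf/c).
p_B = 3.424·10^-23 kg·m/s (from frequency = 15490 PHz, via p = hf/c).
Ratio = 8.089·10^-22 / 3.424·10^-23 = 23.6.

23.6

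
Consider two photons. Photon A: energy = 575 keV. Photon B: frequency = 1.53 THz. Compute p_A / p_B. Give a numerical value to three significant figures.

p_A = 3.073 × 10^-22 kg·m/s (from energy = 575 keV, via p = E/c).
p_B = 3.382 × 10^-30 kg·m/s (from frequency = 1.53 THz, via p = hf/c).
Ratio = 3.073 × 10^-22 / 3.382 × 10^-30 = 9.09 × 10^7.

9.09 × 10^7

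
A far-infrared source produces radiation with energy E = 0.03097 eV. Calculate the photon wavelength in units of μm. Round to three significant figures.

In SI units: E = 0.03097 eV = 4.9619e-21 J.
Apply λ = hc/E: λ = 4.003e-5 m.
Converting to μm: λ = 40.03 μm ≈ 40.0 μm.

40.0 μm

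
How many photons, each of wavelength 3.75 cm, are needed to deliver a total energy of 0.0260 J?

Per-photon energy: E = 5.297e-24 J (from wavelength = 3.75 cm).
N = E_total / E_photon = 0.0260 J / 5.297e-24 J = 4.91e21.

4.91e21 photons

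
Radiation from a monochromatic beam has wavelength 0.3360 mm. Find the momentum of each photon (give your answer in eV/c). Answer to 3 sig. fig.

Use h = 6.62607015 × 10^-34 J·s, c = 2.99792458 × 10^8 m/s, 1 eV = 1.602176634 × 10^-19 J.
Convert to SI: λ = 0.3360 mm = 3.360 × 10^-4 m.
Since p = h/λ for a photon, p = 1.972 × 10^-30 kg·m/s.
Converting to eV/c: p = 0.003690 eV/c ≈ 3.69 × 10^-3 eV/c.

3.69 × 10^-3 eV/c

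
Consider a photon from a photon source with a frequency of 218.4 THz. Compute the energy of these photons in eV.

Use h = 6.62607015·10^-34 J·s, 1 eV = 1.602176634·10^-19 J.
Convert to SI: f = 218.4 THz = 2.184·10^14 Hz.
Since E = hf for a photon, E = 1.447·10^-19 J.
Converting to eV: E = 0.9032 eV ≈ 0.903 eV.

0.903 eV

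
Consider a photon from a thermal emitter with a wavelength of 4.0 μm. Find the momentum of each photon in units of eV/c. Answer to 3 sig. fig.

Convert to SI: λ = 4.0 μm = 4.0·10^-6 m.
For a photon p = h/λ, so p = 1.657·10^-28 kg·m/s.
Converting to eV/c: p = 0.3100 eV/c ≈ 0.310 eV/c.

0.310 eV/c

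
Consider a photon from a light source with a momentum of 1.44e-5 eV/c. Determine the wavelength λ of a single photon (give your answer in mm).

86.1 mm

Take h = 6.62607015e-34 J·s, c = 2.99792458e8 m/s, 1 eV = 1.602176634e-19 J.
First convert: p = 1.44e-5 eV/c = 7.6958e-33 kg·m/s.
For a photon λ = h/p, so λ = 0.08610 m.
Converting to mm: λ = 86.10 mm ≈ 86.1 mm.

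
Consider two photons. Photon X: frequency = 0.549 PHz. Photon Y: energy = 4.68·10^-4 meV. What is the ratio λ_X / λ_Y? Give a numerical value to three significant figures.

2.06·10^-7

λ_X = 5.461·10^-7 m (from frequency = 0.549 PHz, via λ = c/f).
λ_Y = 2.649 m (from energy = 4.68·10^-4 meV, via λ = hc/E).
Ratio = 5.461·10^-7 / 2.649 = 2.06·10^-7.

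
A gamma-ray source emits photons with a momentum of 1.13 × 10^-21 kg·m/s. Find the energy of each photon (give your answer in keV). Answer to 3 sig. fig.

Take c = 2.99792458 × 10^8 m/s, 1 eV = 1.602176634 × 10^-19 J.
The photon relation is E = pc, giving E = 3.388 × 10^-13 J.
Converting to keV: E = 2114 keV ≈ 2110 keV.

2110 keV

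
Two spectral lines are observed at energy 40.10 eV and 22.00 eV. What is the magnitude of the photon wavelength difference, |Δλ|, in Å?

Using λ = hc/E: λ₁ = 3.0919e-8 m, λ₂ = 5.6356e-8 m.
|Δλ| = |3.0919e-8 − 5.6356e-8| = 2.54e-8 m = 254 Å.

254 Å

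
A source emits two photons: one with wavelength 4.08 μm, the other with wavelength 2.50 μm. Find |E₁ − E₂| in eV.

Using E = hc/λ: E₁ = 4.869e-20 J, E₂ = 7.946e-20 J.
|ΔE| = |4.869e-20 − 7.946e-20| = 3.08e-20 J = 0.192 eV.

0.192 eV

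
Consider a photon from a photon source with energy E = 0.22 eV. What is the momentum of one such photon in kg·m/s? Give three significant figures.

1.18·10^-28 kg·m/s

Use c = 2.99792458·10^8 m/s, 1 eV = 1.602176634·10^-19 J.
In SI units: E = 0.22 eV = 3.5248·10^-20 J.
Apply p = E/c: p = 1.176·10^-28 kg·m/s.
So p ≈ 1.18·10^-28 kg·m/s.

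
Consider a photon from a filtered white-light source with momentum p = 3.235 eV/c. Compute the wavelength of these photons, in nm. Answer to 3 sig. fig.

383 nm

In SI units: p = 3.235 eV/c = 1.7289 × 10^-27 kg·m/s.
The photon relation is λ = h/p, giving λ = 3.833 × 10^-7 m.
Converting to nm: λ = 383.3 nm ≈ 383 nm.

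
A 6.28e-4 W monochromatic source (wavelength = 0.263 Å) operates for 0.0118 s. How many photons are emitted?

Total energy: E_total = P·t = 6.28e-4 × 0.0118 = 7.410e-6 J.
Per-photon energy: E = 7.553e-15 J.
N = E_total / E_photon = 9.81e8.

9.81e8 photons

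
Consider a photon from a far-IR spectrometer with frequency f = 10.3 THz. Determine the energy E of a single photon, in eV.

(h = 6.62607015e-34 J·s, 1 eV = 1.602176634e-19 J.)
First convert: f = 10.3 THz = 1.03e13 Hz.
Since E = hf for a photon, E = 6.825e-21 J.
Converting to eV: E = 0.04260 eV ≈ 0.0426 eV.

0.0426 eV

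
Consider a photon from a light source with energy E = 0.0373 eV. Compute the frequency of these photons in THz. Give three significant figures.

Use h = 6.62607015e-34 J·s, 1 eV = 1.602176634e-19 J.
First convert: E = 0.0373 eV = 5.9761e-21 J.
Apply f = E/h: f = 9.019e12 Hz.
Converting to THz: f = 9.019 THz ≈ 9.02 THz.

9.02 THz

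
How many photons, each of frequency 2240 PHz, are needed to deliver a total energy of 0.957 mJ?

Per-photon energy: E = 1.484e-15 J (from frequency = 2240 PHz).
N = E_total / E_photon = 9.57e-4 J / 1.484e-15 J = 6.45e11.

6.45e11 photons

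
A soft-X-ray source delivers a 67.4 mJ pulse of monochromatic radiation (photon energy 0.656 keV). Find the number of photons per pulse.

6.41·10^14 photons

Per-photon energy: E = 1.051·10^-16 J (from energy = 0.656 keV).
N = E_total / E_photon = 0.0674 J / 1.051·10^-16 J = 6.41·10^14.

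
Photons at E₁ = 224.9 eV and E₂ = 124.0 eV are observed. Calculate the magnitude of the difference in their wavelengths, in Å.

Using λ = hc/E: λ₁ = 5.5129 × 10^-9 m, λ₂ = 9.9987 × 10^-9 m.
|Δλ| = |5.5129 × 10^-9 − 9.9987 × 10^-9| = 4.49 × 10^-9 m = 44.9 Å.

44.9 Å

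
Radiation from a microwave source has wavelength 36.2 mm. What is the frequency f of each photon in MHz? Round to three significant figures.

8280 MHz

Convert to SI: λ = 36.2 mm = 0.0362 m.
For a photon f = c/λ, so f = 8.282·10^9 Hz.
Converting to MHz: f = 8282 MHz ≈ 8280 MHz.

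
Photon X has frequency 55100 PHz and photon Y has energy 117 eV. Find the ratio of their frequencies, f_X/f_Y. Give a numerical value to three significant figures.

f_X = 5.510e19 Hz (from frequency = 55100 PHz, via f given directly).
f_Y = 2.829e16 Hz (from energy = 117 eV, via f = E/h).
Ratio = 5.510e19 / 2.829e16 = 1950.

1950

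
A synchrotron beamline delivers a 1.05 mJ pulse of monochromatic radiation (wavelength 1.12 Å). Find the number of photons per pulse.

5.92e11 photons

Per-photon energy: E = 1.774e-15 J (from wavelength = 1.12 Å).
N = E_total / E_photon = 0.00105 J / 1.774e-15 J = 5.92e11.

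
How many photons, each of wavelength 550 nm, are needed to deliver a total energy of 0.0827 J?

2.29e17 photons

Per-photon energy: E = 3.612e-19 J (from wavelength = 550 nm).
N = E_total / E_photon = 0.0827 J / 3.612e-19 J = 2.29e17.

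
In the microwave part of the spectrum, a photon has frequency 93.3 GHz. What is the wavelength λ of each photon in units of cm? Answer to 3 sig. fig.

0.321 cm

(c = 2.99792458e8 m/s.)
In SI units: f = 93.3 GHz = 9.33e10 Hz.
Since λ = c/f for a photon, λ = 0.003213 m.
Converting to cm: λ = 0.3213 cm ≈ 0.321 cm.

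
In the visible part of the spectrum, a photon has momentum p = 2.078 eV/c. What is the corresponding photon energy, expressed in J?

In SI units: p = 2.078 eV/c = 1.1105e-27 kg·m/s.
Since E = pc for a photon, E = 3.329e-19 J.
So E ≈ 3.33e-19 J.

3.33e-19 J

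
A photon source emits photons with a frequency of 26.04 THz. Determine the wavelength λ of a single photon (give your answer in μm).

Use c = 2.99792458 × 10^8 m/s.
Convert to SI: f = 26.04 THz = 2.604 × 10^13 Hz.
The photon relation is λ = c/f, giving λ = 1.151 × 10^-5 m.
Converting to μm: λ = 11.51 μm ≈ 11.5 μm.

11.5 μm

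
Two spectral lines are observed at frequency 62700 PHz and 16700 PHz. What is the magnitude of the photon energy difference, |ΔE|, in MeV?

0.190 MeV

Using E = hf: E₁ = 4.155 × 10^-14 J, E₂ = 1.107 × 10^-14 J.
|ΔE| = |4.155 × 10^-14 − 1.107 × 10^-14| = 3.05 × 10^-14 J = 0.190 MeV.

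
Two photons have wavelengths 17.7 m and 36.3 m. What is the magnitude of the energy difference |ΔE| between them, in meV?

3.59 × 10^-5 meV

Using E = hc/λ: E₁ = 1.122 × 10^-26 J, E₂ = 5.472 × 10^-27 J.
|ΔE| = |1.122 × 10^-26 − 5.472 × 10^-27| = 5.75 × 10^-27 J = 3.59 × 10^-5 meV.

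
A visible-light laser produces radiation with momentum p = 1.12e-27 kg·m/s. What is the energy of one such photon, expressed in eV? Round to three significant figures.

(c = 2.99792458e8 m/s, 1 eV = 1.602176634e-19 J.)
Since E = pc for a photon, E = 3.358e-19 J.
Converting to eV: E = 2.096 eV ≈ 2.10 eV.

2.10 eV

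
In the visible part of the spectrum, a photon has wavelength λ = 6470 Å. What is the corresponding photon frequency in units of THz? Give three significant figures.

(c = 2.99792458e8 m/s.)
In SI units: λ = 6470 Å = 6.47e-7 m.
For a photon f = c/λ, so f = 4.634e14 Hz.
Converting to THz: f = 463.4 THz ≈ 463 THz.

463 THz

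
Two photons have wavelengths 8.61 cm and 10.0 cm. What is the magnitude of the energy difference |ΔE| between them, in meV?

2.00 × 10^-3 meV

Using E = hc/λ: E₁ = 2.307 × 10^-24 J, E₂ = 1.986 × 10^-24 J.
|ΔE| = |2.307 × 10^-24 − 1.986 × 10^-24| = 3.21 × 10^-25 J = 2.00 × 10^-3 meV.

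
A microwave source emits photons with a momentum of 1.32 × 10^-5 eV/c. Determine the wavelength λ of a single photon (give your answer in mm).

In SI units: p = 1.32 × 10^-5 eV/c = 7.0545 × 10^-33 kg·m/s.
Since λ = h/p for a photon, λ = 0.09393 m.
Converting to mm: λ = 93.93 mm ≈ 93.9 mm.

93.9 mm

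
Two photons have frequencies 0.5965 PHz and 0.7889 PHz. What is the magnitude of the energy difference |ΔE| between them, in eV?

Using E = hf: E₁ = 3.9525 × 10^-19 J, E₂ = 5.2273 × 10^-19 J.
|ΔE| = |3.9525 × 10^-19 − 5.2273 × 10^-19| = 1.27 × 10^-19 J = 0.796 eV.

0.796 eV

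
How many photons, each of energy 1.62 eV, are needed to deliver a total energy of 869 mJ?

Per-photon energy: E = 2.596e-19 J (from energy = 1.62 eV).
N = E_total / E_photon = 0.869 J / 2.596e-19 J = 3.35e18.

3.35e18 photons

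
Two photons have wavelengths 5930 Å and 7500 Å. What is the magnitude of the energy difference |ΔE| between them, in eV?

0.438 eV

Using E = hc/λ: E₁ = 3.350e-19 J, E₂ = 2.649e-19 J.
|ΔE| = |3.350e-19 − 2.649e-19| = 7.01e-20 J = 0.438 eV.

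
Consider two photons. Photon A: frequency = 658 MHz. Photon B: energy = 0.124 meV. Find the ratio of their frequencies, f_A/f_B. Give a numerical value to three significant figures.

f_A = 6.580·10^8 Hz (from frequency = 658 MHz, via f given directly).
f_B = 2.998·10^10 Hz (from energy = 0.124 meV, via f = E/h).
Ratio = 6.580·10^8 / 2.998·10^10 = 0.0219.

0.0219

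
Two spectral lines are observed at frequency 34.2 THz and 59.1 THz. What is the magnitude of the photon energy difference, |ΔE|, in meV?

103 meV

Using E = hf: E₁ = 2.266e-20 J, E₂ = 3.916e-20 J.
|ΔE| = |2.266e-20 − 3.916e-20| = 1.65e-20 J = 103 meV.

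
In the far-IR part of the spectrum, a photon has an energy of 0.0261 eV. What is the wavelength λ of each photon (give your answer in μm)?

47.5 μm

In SI units: E = 0.0261 eV = 4.1817·10^-21 J.
For a photon λ = hc/E, so λ = 4.750·10^-5 m.
Converting to μm: λ = 47.50 μm ≈ 47.5 μm.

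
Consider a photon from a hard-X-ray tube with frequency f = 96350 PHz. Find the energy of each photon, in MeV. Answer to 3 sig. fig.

0.398 MeV

Take h = 6.62607015 × 10^-34 J·s, 1 eV = 1.602176634 × 10^-19 J.
Convert to SI: f = 96350 PHz = 9.635 × 10^19 Hz.
Apply E = hf: E = 6.384 × 10^-14 J.
Converting to MeV: E = 0.3985 MeV ≈ 0.398 MeV.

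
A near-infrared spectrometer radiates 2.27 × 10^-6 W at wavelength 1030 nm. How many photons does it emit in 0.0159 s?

Total energy: E_total = P·t = 2.27 × 10^-6 × 0.0159 = 3.609 × 10^-8 J.
Per-photon energy: E = 1.929 × 10^-19 J.
N = E_total / E_photon = 1.87 × 10^11.

1.87 × 10^11 photons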